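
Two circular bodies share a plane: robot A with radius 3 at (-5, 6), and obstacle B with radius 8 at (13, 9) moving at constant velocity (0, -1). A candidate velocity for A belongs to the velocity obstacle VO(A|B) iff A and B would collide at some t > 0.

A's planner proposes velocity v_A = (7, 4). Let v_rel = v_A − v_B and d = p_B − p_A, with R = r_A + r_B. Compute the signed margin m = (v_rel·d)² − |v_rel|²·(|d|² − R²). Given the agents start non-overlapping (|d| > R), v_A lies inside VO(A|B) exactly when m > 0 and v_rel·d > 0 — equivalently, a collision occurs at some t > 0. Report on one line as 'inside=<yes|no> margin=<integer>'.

d = (18, 3),  |d|² = 333;  R = 3+8 = 11,  c = 333−11² = 212
v_rel = (7, 5),  |v_rel|² = 74;  v_rel·d = (7)·(18) + (5)·(3) = 141
74·t² − 282·t + 212 = 0  ⇒  m = 141² − 74·212 = 4193
m = 4193 > 0,  v_rel·d = 141 > 0  ⇒  inside

inside=yes margin=4193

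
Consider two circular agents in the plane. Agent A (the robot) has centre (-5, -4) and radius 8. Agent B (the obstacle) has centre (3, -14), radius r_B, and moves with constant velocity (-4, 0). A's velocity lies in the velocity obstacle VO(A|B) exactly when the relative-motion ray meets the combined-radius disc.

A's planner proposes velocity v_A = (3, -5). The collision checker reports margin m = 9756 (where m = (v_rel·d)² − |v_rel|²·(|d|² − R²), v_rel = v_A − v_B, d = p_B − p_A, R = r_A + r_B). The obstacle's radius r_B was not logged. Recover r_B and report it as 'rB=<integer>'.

m = 9756
d = (8, -10);  v_rel = (7, -5),  |v_rel|² = 74
v_rel×d = (7)·(-10) − (-5)·(8) = -30
since m = R²·74 − (-30)²:  R² = (900 + 9756) / 74 = 144
R = √144 = 12  ⇒  r_B = 12 − 8 = 4

rB=4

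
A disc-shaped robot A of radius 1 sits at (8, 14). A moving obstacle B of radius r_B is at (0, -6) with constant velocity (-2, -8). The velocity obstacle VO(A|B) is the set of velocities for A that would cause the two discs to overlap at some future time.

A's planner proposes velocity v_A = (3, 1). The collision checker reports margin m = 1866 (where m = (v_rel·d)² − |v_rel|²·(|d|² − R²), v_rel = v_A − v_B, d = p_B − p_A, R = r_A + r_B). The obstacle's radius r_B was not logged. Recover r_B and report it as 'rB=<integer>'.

m = 1866
d = (-8, -20);  v_rel = (5, 9),  |v_rel|² = 106
v_rel×d = (5)·(-20) − (9)·(-8) = -28
since m = R²·106 − (-28)²:  R² = (784 + 1866) / 106 = 25
R = √25 = 5  ⇒  r_B = 5 − 1 = 4

rB=4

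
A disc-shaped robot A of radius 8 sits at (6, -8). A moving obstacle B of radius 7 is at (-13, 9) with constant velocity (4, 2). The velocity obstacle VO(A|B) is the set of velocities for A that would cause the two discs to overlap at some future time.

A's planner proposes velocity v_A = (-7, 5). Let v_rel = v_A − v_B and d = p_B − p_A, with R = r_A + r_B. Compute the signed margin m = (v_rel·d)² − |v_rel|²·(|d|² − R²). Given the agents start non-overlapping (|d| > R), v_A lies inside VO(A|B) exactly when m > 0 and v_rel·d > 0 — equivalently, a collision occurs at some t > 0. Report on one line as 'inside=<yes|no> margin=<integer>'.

d = (-19, 17),  |d|² = 650;  R = 8+7 = 15,  c = 650−15² = 425
v_rel = (-11, 3),  |v_rel|² = 130;  v_rel·d = (-11)·(-19) + (3)·(17) = 260
130·t² − 520·t + 425 = 0  ⇒  m = 260² − 130·425 = 12350
m = 12350 > 0,  v_rel·d = 260 > 0  ⇒  inside

inside=yes margin=12350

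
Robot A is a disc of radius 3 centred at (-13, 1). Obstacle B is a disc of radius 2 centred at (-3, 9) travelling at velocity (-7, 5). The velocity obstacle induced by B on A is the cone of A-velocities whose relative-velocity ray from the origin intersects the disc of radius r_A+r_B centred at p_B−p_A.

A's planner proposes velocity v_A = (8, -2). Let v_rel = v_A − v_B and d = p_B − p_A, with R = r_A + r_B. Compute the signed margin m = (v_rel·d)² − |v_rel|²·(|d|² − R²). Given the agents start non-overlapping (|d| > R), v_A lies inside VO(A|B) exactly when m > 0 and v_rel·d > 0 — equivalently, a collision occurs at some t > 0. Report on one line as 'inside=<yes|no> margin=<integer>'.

d = (10, 8),  |d|² = 164;  R = 3+2 = 5,  c = 164−5² = 139
v_rel = (15, -7),  |v_rel|² = 274;  v_rel·d = (15)·(10) + (-7)·(8) = 94
274·t² − 188·t + 139 = 0  ⇒  m = 94² − 274·139 = -29250
m = -29250 < 0,  v_rel·d = 94 > 0  ⇒  outside

inside=no margin=-29250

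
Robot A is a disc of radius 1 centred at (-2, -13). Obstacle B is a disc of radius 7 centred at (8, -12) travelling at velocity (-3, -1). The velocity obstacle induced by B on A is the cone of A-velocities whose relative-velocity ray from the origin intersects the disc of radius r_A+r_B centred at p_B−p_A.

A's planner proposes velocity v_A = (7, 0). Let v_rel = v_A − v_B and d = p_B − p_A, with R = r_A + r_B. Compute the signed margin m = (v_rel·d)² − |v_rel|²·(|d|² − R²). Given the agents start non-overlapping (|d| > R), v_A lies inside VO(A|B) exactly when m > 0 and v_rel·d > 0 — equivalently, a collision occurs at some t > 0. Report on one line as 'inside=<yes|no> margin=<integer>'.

d = (10, 1),  |d|² = 101;  R = 1+7 = 8,  c = 101−8² = 37
v_rel = (10, 1),  |v_rel|² = 101;  v_rel·d = (10)·(10) + (1)·(1) = 101
101·t² − 202·t + 37 = 0  ⇒  m = 101² − 101·37 = 6464
m = 6464 > 0,  v_rel·d = 101 > 0  ⇒  inside

inside=yes margin=6464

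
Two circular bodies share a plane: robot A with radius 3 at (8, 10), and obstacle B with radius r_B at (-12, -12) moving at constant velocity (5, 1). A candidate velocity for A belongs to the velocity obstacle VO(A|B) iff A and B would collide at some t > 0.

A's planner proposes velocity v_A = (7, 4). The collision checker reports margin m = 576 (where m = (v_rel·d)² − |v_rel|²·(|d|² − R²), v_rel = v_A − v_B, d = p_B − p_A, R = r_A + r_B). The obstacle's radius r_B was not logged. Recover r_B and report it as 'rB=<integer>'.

m = 576
d = (-20, -22);  v_rel = (2, 3),  |v_rel|² = 13
v_rel×d = (2)·(-22) − (3)·(-20) = 16
since m = R²·13 − 16²:  R² = (256 + 576) / 13 = 64
R = √64 = 8  ⇒  r_B = 8 − 3 = 5

rB=5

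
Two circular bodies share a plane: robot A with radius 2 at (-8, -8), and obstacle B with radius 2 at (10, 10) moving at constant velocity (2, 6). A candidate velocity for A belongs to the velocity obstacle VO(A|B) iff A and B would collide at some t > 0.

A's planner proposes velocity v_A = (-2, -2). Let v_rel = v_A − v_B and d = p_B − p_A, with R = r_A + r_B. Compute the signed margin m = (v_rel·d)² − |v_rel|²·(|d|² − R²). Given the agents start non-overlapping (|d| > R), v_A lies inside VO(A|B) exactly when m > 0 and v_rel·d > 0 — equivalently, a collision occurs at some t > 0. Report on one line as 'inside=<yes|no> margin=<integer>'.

d = (18, 18),  |d|² = 648;  R = 2+2 = 4,  c = 648−4² = 632
v_rel = (-4, -8),  |v_rel|² = 80;  v_rel·d = (-4)·(18) + (-8)·(18) = -216
80·t² + 432·t + 632 = 0  ⇒  m = (-216)² − 80·632 = -3904
m = -3904 < 0,  v_rel·d = -216 < 0  ⇒  outside

inside=no margin=-3904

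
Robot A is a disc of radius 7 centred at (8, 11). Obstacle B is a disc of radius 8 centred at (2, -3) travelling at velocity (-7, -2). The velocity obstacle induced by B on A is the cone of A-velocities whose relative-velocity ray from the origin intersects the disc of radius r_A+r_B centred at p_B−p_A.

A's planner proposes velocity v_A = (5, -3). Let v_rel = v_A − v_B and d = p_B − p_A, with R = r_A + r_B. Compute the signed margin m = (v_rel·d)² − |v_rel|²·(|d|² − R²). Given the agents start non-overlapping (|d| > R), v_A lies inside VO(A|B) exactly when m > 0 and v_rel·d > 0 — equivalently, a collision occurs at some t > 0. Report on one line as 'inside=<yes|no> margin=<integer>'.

d = (-6, -14),  |d|² = 232;  R = 7+8 = 15,  c = 232−15² = 7
v_rel = (12, -1),  |v_rel|² = 145;  v_rel·d = (12)·(-6) + (-1)·(-14) = -58
145·t² + 116·t + 7 = 0  ⇒  m = (-58)² − 145·7 = 2349
m = 2349 > 0,  v_rel·d = -58 < 0  ⇒  outside

inside=no margin=2349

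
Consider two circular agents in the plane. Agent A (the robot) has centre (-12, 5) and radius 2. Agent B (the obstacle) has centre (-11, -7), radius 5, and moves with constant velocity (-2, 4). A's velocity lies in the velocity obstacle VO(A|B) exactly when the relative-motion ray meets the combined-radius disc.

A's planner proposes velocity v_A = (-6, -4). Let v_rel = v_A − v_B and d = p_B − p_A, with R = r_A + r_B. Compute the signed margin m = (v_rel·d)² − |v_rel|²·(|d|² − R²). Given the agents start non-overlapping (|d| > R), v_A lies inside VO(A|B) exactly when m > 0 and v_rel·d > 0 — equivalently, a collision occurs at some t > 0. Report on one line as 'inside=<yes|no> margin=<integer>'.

d = (1, -12),  |d|² = 145;  R = 2+5 = 7,  c = 145−7² = 96
v_rel = (-4, -8),  |v_rel|² = 80;  v_rel·d = (-4)·(1) + (-8)·(-12) = 92
80·t² − 184·t + 96 = 0  ⇒  m = 92² − 80·96 = 784
m = 784 > 0,  v_rel·d = 92 > 0  ⇒  inside

inside=yes margin=784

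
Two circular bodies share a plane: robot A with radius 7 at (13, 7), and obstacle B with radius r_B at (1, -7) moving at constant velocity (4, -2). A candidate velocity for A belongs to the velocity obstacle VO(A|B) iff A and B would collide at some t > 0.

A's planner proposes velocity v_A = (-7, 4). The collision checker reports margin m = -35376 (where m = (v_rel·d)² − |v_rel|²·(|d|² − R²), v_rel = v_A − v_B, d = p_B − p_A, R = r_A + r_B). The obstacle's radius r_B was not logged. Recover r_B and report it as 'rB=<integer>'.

m = -35376
d = (-12, -14);  v_rel = (-11, 6),  |v_rel|² = 157
v_rel×d = (-11)·(-14) − (6)·(-12) = 226
since m = R²·157 − 226²:  R² = (51076 + -35376) / 157 = 100
R = √100 = 10  ⇒  r_B = 10 − 7 = 3

rB=3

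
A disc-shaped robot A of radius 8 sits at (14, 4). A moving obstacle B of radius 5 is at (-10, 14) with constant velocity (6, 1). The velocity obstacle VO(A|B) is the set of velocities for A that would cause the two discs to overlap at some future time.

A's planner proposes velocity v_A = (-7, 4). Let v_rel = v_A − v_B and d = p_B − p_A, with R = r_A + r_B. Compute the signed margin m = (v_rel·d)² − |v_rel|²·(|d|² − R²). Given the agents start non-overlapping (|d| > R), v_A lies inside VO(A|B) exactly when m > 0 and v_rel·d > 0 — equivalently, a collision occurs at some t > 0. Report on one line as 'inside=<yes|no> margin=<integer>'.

d = (-24, 10),  |d|² = 676;  R = 8+5 = 13,  c = 676−13² = 507
v_rel = (-13, 3),  |v_rel|² = 178;  v_rel·d = (-13)·(-24) + (3)·(10) = 342
178·t² − 684·t + 507 = 0  ⇒  m = 342² − 178·507 = 26718
m = 26718 > 0,  v_rel·d = 342 > 0  ⇒  inside

inside=yes margin=26718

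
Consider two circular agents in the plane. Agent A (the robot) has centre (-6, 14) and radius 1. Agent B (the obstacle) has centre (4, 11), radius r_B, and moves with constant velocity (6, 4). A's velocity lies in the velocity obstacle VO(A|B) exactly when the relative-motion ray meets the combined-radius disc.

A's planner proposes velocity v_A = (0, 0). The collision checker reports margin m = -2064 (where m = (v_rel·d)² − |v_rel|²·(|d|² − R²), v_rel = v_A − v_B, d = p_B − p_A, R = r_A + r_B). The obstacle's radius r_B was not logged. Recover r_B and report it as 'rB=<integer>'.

m = -2064
d = (10, -3);  v_rel = (-6, -4),  |v_rel|² = 52
v_rel×d = (-6)·(-3) − (-4)·(10) = 58
since m = R²·52 − 58²:  R² = (3364 + -2064) / 52 = 25
R = √25 = 5  ⇒  r_B = 5 − 1 = 4

rB=4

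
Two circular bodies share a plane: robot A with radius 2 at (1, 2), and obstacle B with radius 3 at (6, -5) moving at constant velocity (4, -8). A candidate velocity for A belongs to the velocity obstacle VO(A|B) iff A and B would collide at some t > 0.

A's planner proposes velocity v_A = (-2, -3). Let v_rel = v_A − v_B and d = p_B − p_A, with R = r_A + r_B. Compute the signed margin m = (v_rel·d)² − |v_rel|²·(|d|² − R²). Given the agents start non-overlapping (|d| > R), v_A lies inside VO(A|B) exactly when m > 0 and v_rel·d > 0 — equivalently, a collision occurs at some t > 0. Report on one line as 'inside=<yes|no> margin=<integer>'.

d = (5, -7),  |d|² = 74;  R = 2+3 = 5,  c = 74−5² = 49
v_rel = (-6, 5),  |v_rel|² = 61;  v_rel·d = (-6)·(5) + (5)·(-7) = -65
61·t² + 130·t + 49 = 0  ⇒  m = (-65)² − 61·49 = 1236
m = 1236 > 0,  v_rel·d = -65 < 0  ⇒  outside

inside=no margin=1236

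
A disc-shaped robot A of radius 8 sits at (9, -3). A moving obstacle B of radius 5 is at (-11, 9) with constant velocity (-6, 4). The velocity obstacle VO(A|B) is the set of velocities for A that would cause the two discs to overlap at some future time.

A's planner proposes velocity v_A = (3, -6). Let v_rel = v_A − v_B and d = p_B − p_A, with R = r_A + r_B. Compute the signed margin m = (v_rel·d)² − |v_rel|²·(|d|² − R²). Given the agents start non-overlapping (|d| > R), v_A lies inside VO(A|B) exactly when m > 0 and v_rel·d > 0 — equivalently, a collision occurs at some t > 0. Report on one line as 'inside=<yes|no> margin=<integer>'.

d = (-20, 12),  |d|² = 544;  R = 8+5 = 13,  c = 544−13² = 375
v_rel = (9, -10),  |v_rel|² = 181;  v_rel·d = (9)·(-20) + (-10)·(12) = -300
181·t² + 600·t + 375 = 0  ⇒  m = (-300)² − 181·375 = 22125
m = 22125 > 0,  v_rel·d = -300 < 0  ⇒  outside

inside=no margin=22125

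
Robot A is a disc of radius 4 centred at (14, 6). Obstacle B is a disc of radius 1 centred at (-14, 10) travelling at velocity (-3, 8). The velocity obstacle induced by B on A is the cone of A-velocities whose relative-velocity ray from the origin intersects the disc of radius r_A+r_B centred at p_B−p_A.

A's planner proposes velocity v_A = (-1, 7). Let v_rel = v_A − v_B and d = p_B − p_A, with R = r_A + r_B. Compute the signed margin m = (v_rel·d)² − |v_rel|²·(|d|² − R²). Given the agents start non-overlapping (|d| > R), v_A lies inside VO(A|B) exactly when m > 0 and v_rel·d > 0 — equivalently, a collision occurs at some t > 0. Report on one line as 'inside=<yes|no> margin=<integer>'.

d = (-28, 4),  |d|² = 800;  R = 4+1 = 5,  c = 800−5² = 775
v_rel = (2, -1),  |v_rel|² = 5;  v_rel·d = (2)·(-28) + (-1)·(4) = -60
5·t² + 120·t + 775 = 0  ⇒  m = (-60)² − 5·775 = -275
m = -275 < 0,  v_rel·d = -60 < 0  ⇒  outside

inside=no margin=-275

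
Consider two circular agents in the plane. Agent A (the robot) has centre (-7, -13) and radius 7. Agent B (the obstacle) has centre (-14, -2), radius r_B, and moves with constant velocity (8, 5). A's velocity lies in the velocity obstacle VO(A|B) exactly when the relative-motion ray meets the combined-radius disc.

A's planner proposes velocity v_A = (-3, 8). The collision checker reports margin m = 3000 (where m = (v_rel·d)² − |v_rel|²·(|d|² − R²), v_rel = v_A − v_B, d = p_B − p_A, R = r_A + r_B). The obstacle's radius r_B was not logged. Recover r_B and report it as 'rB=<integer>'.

m = 3000
d = (-7, 11);  v_rel = (-11, 3),  |v_rel|² = 130
v_rel×d = (-11)·(11) − (3)·(-7) = -100
since m = R²·130 − (-100)²:  R² = (10000 + 3000) / 130 = 100
R = √100 = 10  ⇒  r_B = 10 − 7 = 3

rB=3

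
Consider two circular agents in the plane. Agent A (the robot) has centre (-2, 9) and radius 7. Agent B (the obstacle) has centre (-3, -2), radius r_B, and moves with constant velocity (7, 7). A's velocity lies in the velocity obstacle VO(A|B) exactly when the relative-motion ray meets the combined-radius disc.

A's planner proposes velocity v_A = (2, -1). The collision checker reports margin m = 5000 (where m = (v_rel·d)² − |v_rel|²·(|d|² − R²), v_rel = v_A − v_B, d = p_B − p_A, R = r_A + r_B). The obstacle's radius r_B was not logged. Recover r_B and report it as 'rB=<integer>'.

m = 5000
d = (-1, -11);  v_rel = (-5, -8),  |v_rel|² = 89
v_rel×d = (-5)·(-11) − (-8)·(-1) = 47
since m = R²·89 − 47²:  R² = (2209 + 5000) / 89 = 81
R = √81 = 9  ⇒  r_B = 9 − 7 = 2

rB=2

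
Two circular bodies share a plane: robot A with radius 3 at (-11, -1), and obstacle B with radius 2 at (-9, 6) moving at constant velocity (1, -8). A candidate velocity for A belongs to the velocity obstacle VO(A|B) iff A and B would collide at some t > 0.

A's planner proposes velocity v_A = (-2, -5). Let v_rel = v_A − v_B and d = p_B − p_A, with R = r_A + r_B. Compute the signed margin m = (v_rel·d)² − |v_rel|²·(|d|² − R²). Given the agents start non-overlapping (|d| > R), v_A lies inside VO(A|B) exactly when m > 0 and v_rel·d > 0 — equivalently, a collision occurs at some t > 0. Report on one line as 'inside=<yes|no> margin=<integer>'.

d = (2, 7),  |d|² = 53;  R = 3+2 = 5,  c = 53−5² = 28
v_rel = (-3, 3),  |v_rel|² = 18;  v_rel·d = (-3)·(2) + (3)·(7) = 15
18·t² − 30·t + 28 = 0  ⇒  m = 15² − 18·28 = -279
m = -279 < 0,  v_rel·d = 15 > 0  ⇒  outside

inside=no margin=-279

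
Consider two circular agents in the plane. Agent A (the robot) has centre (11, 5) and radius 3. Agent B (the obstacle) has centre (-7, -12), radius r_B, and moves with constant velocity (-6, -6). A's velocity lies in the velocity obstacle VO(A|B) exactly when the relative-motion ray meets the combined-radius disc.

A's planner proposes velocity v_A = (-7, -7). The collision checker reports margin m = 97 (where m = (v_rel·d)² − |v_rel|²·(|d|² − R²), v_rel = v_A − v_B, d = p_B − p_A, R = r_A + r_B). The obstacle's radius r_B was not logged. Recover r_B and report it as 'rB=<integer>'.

m = 97
d = (-18, -17);  v_rel = (-1, -1),  |v_rel|² = 2
v_rel×d = (-1)·(-17) − (-1)·(-18) = -1
since m = R²·2 − (-1)²:  R² = (1 + 97) / 2 = 49
R = √49 = 7  ⇒  r_B = 7 − 3 = 4

rB=4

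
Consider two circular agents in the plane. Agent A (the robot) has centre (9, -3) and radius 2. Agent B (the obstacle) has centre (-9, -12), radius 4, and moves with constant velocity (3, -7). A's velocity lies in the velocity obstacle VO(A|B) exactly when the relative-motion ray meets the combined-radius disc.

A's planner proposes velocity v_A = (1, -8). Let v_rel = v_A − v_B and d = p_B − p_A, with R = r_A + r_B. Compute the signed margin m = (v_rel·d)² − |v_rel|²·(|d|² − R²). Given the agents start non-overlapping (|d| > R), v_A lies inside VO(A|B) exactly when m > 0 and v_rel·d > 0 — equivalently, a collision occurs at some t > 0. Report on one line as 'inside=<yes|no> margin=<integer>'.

d = (-18, -9),  |d|² = 405;  R = 2+4 = 6,  c = 405−6² = 369
v_rel = (-2, -1),  |v_rel|² = 5;  v_rel·d = (-2)·(-18) + (-1)·(-9) = 45
5·t² − 90·t + 369 = 0  ⇒  m = 45² − 5·369 = 180
m = 180 > 0,  v_rel·d = 45 > 0  ⇒  inside

inside=yes margin=180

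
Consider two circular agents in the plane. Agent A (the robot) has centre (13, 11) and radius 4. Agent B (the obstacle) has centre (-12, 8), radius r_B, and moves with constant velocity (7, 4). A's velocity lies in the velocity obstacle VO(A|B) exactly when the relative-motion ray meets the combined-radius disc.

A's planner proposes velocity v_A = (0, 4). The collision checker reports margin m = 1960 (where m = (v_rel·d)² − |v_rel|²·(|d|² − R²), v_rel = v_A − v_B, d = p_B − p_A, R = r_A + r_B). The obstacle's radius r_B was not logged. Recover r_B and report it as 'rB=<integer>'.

m = 1960
d = (-25, -3);  v_rel = (-7, 0),  |v_rel|² = 49
v_rel×d = (-7)·(-3) − (0)·(-25) = 21
since m = R²·49 − 21²:  R² = (441 + 1960) / 49 = 49
R = √49 = 7  ⇒  r_B = 7 − 4 = 3

rB=3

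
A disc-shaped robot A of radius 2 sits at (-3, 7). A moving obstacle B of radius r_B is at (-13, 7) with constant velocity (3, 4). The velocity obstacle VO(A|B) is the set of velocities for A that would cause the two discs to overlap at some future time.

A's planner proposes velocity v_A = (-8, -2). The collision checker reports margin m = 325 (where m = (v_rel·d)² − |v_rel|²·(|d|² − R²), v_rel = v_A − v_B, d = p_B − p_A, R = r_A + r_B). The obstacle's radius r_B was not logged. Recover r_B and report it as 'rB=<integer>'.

m = 325
d = (-10, 0);  v_rel = (-11, -6),  |v_rel|² = 157
v_rel×d = (-11)·(0) − (-6)·(-10) = -60
since m = R²·157 − (-60)²:  R² = (3600 + 325) / 157 = 25
R = √25 = 5  ⇒  r_B = 5 − 2 = 3

rB=3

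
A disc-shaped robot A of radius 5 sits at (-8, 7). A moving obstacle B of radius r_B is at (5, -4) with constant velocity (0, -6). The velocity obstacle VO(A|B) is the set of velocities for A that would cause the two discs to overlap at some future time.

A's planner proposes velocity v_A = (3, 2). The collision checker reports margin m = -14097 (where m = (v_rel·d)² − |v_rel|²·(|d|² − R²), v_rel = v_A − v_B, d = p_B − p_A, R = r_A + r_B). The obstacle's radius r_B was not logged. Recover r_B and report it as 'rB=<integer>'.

m = -14097
d = (13, -11);  v_rel = (3, 8),  |v_rel|² = 73
v_rel×d = (3)·(-11) − (8)·(13) = -137
since m = R²·73 − (-137)²:  R² = (18769 + -14097) / 73 = 64
R = √64 = 8  ⇒  r_B = 8 − 5 = 3

rB=3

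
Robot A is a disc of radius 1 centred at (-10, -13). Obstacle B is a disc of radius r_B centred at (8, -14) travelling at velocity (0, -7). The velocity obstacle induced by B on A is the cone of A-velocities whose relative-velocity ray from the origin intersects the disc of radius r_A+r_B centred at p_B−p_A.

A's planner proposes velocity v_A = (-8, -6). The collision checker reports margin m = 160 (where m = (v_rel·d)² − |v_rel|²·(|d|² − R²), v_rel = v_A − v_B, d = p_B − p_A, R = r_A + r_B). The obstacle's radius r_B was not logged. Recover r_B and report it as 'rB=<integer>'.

m = 160
d = (18, -1);  v_rel = (-8, 1),  |v_rel|² = 65
v_rel×d = (-8)·(-1) − (1)·(18) = -10
since m = R²·65 − (-10)²:  R² = (100 + 160) / 65 = 4
R = √4 = 2  ⇒  r_B = 2 − 1 = 1

rB=1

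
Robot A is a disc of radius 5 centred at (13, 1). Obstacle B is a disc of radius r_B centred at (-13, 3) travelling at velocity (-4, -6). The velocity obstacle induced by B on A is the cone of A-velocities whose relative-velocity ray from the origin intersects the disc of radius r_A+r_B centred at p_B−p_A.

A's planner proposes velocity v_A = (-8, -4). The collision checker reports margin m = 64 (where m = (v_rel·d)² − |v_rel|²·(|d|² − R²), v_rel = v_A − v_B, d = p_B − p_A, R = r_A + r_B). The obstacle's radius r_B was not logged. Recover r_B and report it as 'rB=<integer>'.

m = 64
d = (-26, 2);  v_rel = (-4, 2),  |v_rel|² = 20
v_rel×d = (-4)·(2) − (2)·(-26) = 44
since m = R²·20 − 44²:  R² = (1936 + 64) / 20 = 100
R = √100 = 10  ⇒  r_B = 10 − 5 = 5

rB=5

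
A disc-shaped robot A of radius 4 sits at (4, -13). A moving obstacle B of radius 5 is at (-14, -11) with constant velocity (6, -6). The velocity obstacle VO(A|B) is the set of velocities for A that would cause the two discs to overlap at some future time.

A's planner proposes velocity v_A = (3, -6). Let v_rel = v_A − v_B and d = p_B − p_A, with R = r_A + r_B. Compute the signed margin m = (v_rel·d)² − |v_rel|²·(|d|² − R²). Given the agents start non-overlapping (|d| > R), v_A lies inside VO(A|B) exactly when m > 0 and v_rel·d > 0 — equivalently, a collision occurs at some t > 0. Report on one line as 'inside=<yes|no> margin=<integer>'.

d = (-18, 2),  |d|² = 328;  R = 4+5 = 9,  c = 328−9² = 247
v_rel = (-3, 0),  |v_rel|² = 9;  v_rel·d = (-3)·(-18) + (0)·(2) = 54
9·t² − 108·t + 247 = 0  ⇒  m = 54² − 9·247 = 693
m = 693 > 0,  v_rel·d = 54 > 0  ⇒  inside

inside=yes margin=693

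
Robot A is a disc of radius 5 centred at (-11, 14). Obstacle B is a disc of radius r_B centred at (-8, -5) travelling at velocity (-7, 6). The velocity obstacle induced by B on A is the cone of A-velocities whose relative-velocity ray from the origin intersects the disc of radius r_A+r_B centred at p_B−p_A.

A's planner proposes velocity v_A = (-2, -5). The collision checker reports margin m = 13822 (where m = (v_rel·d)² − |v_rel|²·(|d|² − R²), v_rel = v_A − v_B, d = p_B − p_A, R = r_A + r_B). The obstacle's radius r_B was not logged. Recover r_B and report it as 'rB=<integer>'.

m = 13822
d = (3, -19);  v_rel = (5, -11),  |v_rel|² = 146
v_rel×d = (5)·(-19) − (-11)·(3) = -62
since m = R²·146 − (-62)²:  R² = (3844 + 13822) / 146 = 121
R = √121 = 11  ⇒  r_B = 11 − 5 = 6

rB=6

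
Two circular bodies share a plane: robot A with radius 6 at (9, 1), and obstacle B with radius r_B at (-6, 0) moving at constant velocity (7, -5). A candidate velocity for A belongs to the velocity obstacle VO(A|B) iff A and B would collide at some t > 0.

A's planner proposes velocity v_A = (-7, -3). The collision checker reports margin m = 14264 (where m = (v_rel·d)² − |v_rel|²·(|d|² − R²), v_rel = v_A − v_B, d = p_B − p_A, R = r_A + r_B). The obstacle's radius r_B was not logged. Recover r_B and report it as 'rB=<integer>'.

m = 14264
d = (-15, -1);  v_rel = (-14, 2),  |v_rel|² = 200
v_rel×d = (-14)·(-1) − (2)·(-15) = 44
since m = R²·200 − 44²:  R² = (1936 + 14264) / 200 = 81
R = √81 = 9  ⇒  r_B = 9 − 6 = 3

rB=3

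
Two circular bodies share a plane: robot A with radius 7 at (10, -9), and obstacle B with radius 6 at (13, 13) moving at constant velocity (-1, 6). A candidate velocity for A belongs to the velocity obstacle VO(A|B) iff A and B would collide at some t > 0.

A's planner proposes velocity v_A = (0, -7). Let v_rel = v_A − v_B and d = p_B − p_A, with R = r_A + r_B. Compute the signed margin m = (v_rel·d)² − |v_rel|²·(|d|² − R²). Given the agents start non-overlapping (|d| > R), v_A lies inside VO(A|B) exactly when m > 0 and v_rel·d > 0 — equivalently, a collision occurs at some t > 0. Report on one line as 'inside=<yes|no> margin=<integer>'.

d = (3, 22),  |d|² = 493;  R = 7+6 = 13,  c = 493−13² = 324
v_rel = (1, -13),  |v_rel|² = 170;  v_rel·d = (1)·(3) + (-13)·(22) = -283
170·t² + 566·t + 324 = 0  ⇒  m = (-283)² − 170·324 = 25009
m = 25009 > 0,  v_rel·d = -283 < 0  ⇒  outside

inside=no margin=25009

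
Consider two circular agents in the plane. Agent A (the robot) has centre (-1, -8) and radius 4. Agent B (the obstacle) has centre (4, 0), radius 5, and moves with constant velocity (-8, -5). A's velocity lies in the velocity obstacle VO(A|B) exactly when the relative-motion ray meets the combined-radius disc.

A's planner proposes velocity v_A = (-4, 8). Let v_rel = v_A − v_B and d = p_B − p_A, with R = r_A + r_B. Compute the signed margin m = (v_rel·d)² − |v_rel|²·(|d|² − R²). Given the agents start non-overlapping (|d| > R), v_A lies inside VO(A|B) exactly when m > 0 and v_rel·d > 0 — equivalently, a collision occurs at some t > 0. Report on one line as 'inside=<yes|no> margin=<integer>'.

d = (5, 8),  |d|² = 89;  R = 4+5 = 9,  c = 89−9² = 8
v_rel = (4, 13),  |v_rel|² = 185;  v_rel·d = (4)·(5) + (13)·(8) = 124
185·t² − 248·t + 8 = 0  ⇒  m = 124² − 185·8 = 13896
m = 13896 > 0,  v_rel·d = 124 > 0  ⇒  inside

inside=yes margin=13896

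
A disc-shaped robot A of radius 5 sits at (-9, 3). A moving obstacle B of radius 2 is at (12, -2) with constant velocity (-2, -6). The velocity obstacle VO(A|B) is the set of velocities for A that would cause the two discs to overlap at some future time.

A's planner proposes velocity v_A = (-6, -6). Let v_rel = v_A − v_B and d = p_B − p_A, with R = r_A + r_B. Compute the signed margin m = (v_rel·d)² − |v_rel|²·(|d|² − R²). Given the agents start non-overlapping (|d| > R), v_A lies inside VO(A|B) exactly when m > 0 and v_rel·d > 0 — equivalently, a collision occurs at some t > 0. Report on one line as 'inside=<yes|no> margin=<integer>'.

d = (21, -5),  |d|² = 466;  R = 5+2 = 7,  c = 466−7² = 417
v_rel = (-4, 0),  |v_rel|² = 16;  v_rel·d = (-4)·(21) + (0)·(-5) = -84
16·t² + 168·t + 417 = 0  ⇒  m = (-84)² − 16·417 = 384
m = 384 > 0,  v_rel·d = -84 < 0  ⇒  outside

inside=no margin=384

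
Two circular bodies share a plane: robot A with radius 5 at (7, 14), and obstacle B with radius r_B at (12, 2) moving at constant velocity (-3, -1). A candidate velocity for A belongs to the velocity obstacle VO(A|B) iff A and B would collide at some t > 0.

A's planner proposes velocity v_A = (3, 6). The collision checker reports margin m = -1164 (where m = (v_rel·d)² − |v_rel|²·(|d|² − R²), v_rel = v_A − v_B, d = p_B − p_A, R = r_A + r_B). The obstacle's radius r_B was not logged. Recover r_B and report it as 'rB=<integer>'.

m = -1164
d = (5, -12);  v_rel = (6, 7),  |v_rel|² = 85
v_rel×d = (6)·(-12) − (7)·(5) = -107
since m = R²·85 − (-107)²:  R² = (11449 + -1164) / 85 = 121
R = √121 = 11  ⇒  r_B = 11 − 5 = 6

rB=6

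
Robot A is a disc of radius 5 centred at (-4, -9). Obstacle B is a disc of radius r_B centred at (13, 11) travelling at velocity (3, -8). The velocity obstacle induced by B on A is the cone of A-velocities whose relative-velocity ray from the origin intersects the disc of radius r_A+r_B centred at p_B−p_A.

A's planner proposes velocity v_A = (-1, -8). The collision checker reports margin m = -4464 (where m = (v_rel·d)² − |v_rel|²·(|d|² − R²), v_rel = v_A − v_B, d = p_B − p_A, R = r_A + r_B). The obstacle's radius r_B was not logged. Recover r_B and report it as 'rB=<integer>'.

m = -4464
d = (17, 20);  v_rel = (-4, 0),  |v_rel|² = 16
v_rel×d = (-4)·(20) − (0)·(17) = -80
since m = R²·16 − (-80)²:  R² = (6400 + -4464) / 16 = 121
R = √121 = 11  ⇒  r_B = 11 − 5 = 6

rB=6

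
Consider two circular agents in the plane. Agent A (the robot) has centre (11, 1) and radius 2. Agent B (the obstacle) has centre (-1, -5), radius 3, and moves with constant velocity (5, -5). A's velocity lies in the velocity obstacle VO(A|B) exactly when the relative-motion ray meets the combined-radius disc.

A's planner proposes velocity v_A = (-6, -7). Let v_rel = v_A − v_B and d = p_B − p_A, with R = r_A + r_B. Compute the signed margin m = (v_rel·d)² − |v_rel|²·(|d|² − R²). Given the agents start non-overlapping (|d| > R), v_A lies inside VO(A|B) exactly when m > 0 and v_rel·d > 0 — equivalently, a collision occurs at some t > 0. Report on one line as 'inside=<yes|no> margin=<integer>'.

d = (-12, -6),  |d|² = 180;  R = 2+3 = 5,  c = 180−5² = 155
v_rel = (-11, -2),  |v_rel|² = 125;  v_rel·d = (-11)·(-12) + (-2)·(-6) = 144
125·t² − 288·t + 155 = 0  ⇒  m = 144² − 125·155 = 1361
m = 1361 > 0,  v_rel·d = 144 > 0  ⇒  inside

inside=yes margin=1361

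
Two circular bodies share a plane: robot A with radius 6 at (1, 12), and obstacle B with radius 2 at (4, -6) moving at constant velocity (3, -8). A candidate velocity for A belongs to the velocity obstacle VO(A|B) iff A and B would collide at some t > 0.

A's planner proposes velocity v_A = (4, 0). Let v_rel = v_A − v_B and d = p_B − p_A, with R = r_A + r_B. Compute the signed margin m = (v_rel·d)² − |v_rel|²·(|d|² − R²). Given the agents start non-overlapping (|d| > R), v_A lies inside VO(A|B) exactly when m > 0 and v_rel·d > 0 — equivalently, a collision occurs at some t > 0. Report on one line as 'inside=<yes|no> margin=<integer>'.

d = (3, -18),  |d|² = 333;  R = 6+2 = 8,  c = 333−8² = 269
v_rel = (1, 8),  |v_rel|² = 65;  v_rel·d = (1)·(3) + (8)·(-18) = -141
65·t² + 282·t + 269 = 0  ⇒  m = (-141)² − 65·269 = 2396
m = 2396 > 0,  v_rel·d = -141 < 0  ⇒  outside

inside=no margin=2396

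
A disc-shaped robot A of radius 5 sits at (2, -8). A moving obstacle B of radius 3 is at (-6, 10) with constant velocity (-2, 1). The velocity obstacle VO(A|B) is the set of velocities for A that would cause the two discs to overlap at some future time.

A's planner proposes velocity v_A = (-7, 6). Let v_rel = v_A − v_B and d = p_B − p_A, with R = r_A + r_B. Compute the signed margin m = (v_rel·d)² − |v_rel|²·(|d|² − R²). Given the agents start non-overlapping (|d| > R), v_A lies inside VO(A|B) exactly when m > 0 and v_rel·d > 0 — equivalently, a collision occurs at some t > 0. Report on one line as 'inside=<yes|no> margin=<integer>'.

d = (-8, 18),  |d|² = 388;  R = 5+3 = 8,  c = 388−8² = 324
v_rel = (-5, 5),  |v_rel|² = 50;  v_rel·d = (-5)·(-8) + (5)·(18) = 130
50·t² − 260·t + 324 = 0  ⇒  m = 130² − 50·324 = 700
m = 700 > 0,  v_rel·d = 130 > 0  ⇒  inside

inside=yes margin=700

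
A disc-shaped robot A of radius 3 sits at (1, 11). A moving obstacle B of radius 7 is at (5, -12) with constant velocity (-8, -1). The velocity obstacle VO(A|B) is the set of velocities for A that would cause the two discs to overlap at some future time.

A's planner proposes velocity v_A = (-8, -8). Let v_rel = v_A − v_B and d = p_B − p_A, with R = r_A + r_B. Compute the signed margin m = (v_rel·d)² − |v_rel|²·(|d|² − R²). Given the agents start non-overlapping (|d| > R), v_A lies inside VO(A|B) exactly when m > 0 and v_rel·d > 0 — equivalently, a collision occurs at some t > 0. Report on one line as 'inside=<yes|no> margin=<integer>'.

d = (4, -23),  |d|² = 545;  R = 3+7 = 10,  c = 545−10² = 445
v_rel = (0, -7),  |v_rel|² = 49;  v_rel·d = (0)·(4) + (-7)·(-23) = 161
49·t² − 322·t + 445 = 0  ⇒  m = 161² − 49·445 = 4116
m = 4116 > 0,  v_rel·d = 161 > 0  ⇒  inside

inside=yes margin=4116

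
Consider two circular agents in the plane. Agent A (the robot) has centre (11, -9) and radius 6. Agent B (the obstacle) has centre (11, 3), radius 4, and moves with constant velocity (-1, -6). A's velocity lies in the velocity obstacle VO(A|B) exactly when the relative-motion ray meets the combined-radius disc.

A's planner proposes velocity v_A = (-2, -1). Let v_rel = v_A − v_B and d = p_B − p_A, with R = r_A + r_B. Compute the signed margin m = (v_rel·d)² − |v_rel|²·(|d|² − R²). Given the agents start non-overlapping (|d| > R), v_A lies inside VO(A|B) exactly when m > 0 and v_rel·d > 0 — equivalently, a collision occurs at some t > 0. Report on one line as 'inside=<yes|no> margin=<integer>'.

d = (0, 12),  |d|² = 144;  R = 6+4 = 10,  c = 144−10² = 44
v_rel = (-1, 5),  |v_rel|² = 26;  v_rel·d = (-1)·(0) + (5)·(12) = 60
26·t² − 120·t + 44 = 0  ⇒  m = 60² − 26·44 = 2456
m = 2456 > 0,  v_rel·d = 60 > 0  ⇒  inside

inside=yes margin=2456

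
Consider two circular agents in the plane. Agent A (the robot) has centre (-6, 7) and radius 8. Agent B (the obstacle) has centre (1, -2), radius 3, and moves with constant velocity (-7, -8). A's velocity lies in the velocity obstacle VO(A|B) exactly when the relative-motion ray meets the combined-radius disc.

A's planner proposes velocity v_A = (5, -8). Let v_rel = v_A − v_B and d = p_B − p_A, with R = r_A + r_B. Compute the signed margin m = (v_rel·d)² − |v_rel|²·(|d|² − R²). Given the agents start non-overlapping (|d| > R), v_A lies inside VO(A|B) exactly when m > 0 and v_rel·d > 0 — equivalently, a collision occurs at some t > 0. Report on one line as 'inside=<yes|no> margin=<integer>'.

d = (7, -9),  |d|² = 130;  R = 8+3 = 11,  c = 130−11² = 9
v_rel = (12, 0),  |v_rel|² = 144;  v_rel·d = (12)·(7) + (0)·(-9) = 84
144·t² − 168·t + 9 = 0  ⇒  m = 84² − 144·9 = 5760
m = 5760 > 0,  v_rel·d = 84 > 0  ⇒  inside

inside=yes margin=5760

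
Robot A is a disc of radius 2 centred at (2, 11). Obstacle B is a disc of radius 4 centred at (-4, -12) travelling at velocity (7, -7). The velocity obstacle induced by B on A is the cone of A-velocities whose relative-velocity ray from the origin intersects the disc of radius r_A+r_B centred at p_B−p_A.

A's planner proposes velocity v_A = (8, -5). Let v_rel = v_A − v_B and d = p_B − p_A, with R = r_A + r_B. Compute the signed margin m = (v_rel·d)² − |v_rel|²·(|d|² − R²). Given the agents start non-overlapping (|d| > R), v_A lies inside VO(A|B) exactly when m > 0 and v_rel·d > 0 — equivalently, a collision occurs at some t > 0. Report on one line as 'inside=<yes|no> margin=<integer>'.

d = (-6, -23),  |d|² = 565;  R = 2+4 = 6,  c = 565−6² = 529
v_rel = (1, 2),  |v_rel|² = 5;  v_rel·d = (1)·(-6) + (2)·(-23) = -52
5·t² + 104·t + 529 = 0  ⇒  m = (-52)² − 5·529 = 59
m = 59 > 0,  v_rel·d = -52 < 0  ⇒  outside

inside=no margin=59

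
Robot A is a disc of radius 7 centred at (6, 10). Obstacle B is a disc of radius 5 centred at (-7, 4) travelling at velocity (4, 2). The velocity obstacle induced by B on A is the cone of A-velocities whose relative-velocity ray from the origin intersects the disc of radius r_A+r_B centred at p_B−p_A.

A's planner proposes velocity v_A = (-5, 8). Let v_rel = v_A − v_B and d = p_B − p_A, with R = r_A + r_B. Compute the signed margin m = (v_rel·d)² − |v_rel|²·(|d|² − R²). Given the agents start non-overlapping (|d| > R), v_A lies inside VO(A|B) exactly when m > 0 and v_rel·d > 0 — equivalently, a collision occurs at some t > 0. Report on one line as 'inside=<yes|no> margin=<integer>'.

d = (-13, -6),  |d|² = 205;  R = 7+5 = 12,  c = 205−12² = 61
v_rel = (-9, 6),  |v_rel|² = 117;  v_rel·d = (-9)·(-13) + (6)·(-6) = 81
117·t² − 162·t + 61 = 0  ⇒  m = 81² − 117·61 = -576
m = -576 < 0,  v_rel·d = 81 > 0  ⇒  outside

inside=no margin=-576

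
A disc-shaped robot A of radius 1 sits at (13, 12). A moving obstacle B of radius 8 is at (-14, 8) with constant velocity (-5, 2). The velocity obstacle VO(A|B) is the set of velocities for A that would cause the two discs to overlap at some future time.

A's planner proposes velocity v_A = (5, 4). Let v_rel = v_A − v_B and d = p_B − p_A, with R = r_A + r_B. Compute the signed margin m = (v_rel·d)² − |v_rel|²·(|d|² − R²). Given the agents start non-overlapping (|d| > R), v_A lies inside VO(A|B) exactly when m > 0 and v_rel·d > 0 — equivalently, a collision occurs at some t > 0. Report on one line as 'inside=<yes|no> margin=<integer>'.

d = (-27, -4),  |d|² = 745;  R = 1+8 = 9,  c = 745−9² = 664
v_rel = (10, 2),  |v_rel|² = 104;  v_rel·d = (10)·(-27) + (2)·(-4) = -278
104·t² + 556·t + 664 = 0  ⇒  m = (-278)² − 104·664 = 8228
m = 8228 > 0,  v_rel·d = -278 < 0  ⇒  outside

inside=no margin=8228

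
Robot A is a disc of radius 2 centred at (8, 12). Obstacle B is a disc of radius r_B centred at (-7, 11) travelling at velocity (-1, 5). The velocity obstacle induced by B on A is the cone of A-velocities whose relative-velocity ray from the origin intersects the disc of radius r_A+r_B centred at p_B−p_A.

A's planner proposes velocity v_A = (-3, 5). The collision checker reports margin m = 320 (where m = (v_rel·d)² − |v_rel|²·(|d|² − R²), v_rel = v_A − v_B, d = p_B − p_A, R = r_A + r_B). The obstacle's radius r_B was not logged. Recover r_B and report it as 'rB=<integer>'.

m = 320
d = (-15, -1);  v_rel = (-2, 0),  |v_rel|² = 4
v_rel×d = (-2)·(-1) − (0)·(-15) = 2
since m = R²·4 − 2²:  R² = (4 + 320) / 4 = 81
R = √81 = 9  ⇒  r_B = 9 − 2 = 7

rB=7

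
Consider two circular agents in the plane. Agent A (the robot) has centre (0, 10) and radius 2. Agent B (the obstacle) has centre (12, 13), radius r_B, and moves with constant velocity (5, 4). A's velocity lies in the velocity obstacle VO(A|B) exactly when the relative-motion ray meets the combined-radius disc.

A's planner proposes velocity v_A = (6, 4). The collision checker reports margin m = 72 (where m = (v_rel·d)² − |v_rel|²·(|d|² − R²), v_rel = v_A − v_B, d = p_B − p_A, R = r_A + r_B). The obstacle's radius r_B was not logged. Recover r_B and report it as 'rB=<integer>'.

m = 72
d = (12, 3);  v_rel = (1, 0),  |v_rel|² = 1
v_rel×d = (1)·(3) − (0)·(12) = 3
since m = R²·1 − 3²:  R² = (9 + 72) / 1 = 81
R = √81 = 9  ⇒  r_B = 9 − 2 = 7

rB=7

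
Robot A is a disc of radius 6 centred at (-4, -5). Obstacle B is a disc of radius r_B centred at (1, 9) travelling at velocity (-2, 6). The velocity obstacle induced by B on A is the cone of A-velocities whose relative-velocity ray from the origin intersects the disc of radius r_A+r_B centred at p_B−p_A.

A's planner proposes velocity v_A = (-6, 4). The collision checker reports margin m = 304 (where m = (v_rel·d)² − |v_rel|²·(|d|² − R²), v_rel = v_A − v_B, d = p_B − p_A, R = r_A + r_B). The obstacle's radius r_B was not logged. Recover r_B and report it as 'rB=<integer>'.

m = 304
d = (5, 14);  v_rel = (-4, -2),  |v_rel|² = 20
v_rel×d = (-4)·(14) − (-2)·(5) = -46
since m = R²·20 − (-46)²:  R² = (2116 + 304) / 20 = 121
R = √121 = 11  ⇒  r_B = 11 − 6 = 5

rB=5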